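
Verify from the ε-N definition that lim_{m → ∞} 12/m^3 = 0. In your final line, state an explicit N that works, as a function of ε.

Let ε > 0. For m ≥ 1, |12/m^3 − 0| = 12/m^3.
12/m^3 < ε ⇔ m^3 > 12/ε ⇔ m > (12/ε)^{1/3}.
Take N = (12/ε)^{1/3}. Then m > N implies 12/m^3 < ε.

N = (12/ε)^{1/3}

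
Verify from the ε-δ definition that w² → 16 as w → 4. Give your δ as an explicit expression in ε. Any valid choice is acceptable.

Fix ε > 0. We seek δ > 0 with 0 < |w − 4| < δ ⇒ |w² − 16| < ε.
Factor: w² − 16 = (w − 4)(w + 4), so |w² − 16| = |w − 4|·|w + 4|.
Restrict δ ≤ 1. Then |w − 4| < 1 gives |w| < 5, so by the triangle inequality |w + 4| ≤ 5 + 4 = 9.
Hence |w² − 16| ≤ 9|w − 4|, which is < ε once |w − 4| < ε/9.
Take δ = min(1, ε/9). If 0 < |w − 4| < δ then both bounds hold and |w² − 16| ≤ 9|w − 4| < 9·(ε/9) = ε.

δ = min(1, ε/9)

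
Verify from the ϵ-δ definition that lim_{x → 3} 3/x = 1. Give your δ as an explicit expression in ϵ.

Let ϵ > 0 be given. We seek δ > 0 such that 0 < |x − 3| < δ implies |3/x − 1| < ϵ.
|3/x − 1| = 3·|3 − x|/(3·|x|) = 3|x − 3|/(3|x|).
Restrict δ ≤ 3/2. Then |x − 3| < 3/2 gives |x| > 3/2, so 3|x| > 9/2.
Then |3/x − 1| < 3|x − 3|/(9/2), which is < ϵ when |x − 3| < (3/2)ϵ.
Take δ = min(3/2, (3/2)ϵ). Then 0 < |x − 3| < δ gives both |x − 3| < 3/2 and |x − 3| < (3/2)ϵ, so |3/x − 1| < ϵ.

δ = min(3/2, (3/2)ϵ)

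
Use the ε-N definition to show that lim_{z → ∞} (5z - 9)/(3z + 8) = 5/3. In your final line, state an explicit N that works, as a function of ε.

Let ε > 0 be given. We seek N > 0 such that z > N implies |(5z - 9)/(3z + 8) − (5/3)| < ε.
(5z - 9)/(3z + 8) − (5/3) = (3(5z - 9) − 5(3z + 8)) / (3(3z + 8)) = -67/(3(3z + 8)).
For z > 0 we have 3z + 8 > 3z, so |(5z - 9)/(3z + 8) − (5/3)| = 67/(3(3z + 8)) < 67/(3·3z) = (67/9)/z.
Thus |(5z - 9)/(3z + 8) − (5/3)| < ε whenever z > (67/9)/ε.
Take N = (67/9)/ε. If z > N then |(5z - 9)/(3z + 8) − (5/3)| < (67/9)/z < ε.

N = (67/9)/ε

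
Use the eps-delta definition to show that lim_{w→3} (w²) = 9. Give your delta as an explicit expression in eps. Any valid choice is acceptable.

delta = min(1, eps/7)

Let eps > 0 be given. We seek delta > 0 with 0 < |w − 3| < delta ⇒ |w² − 9| < eps.
Factor: w² − 9 = (w − 3)(w + 3), so |w² − 9| = |w − 3|·|w + 3|.
Restrict delta ≤ 1. Then |w − 3| < 1 gives |w| < 4, so by the triangle inequality |w + 3| ≤ 4 + 3 = 7.
Hence |w² − 9| ≤ 7|w − 3|, which is < eps once |w − 3| < eps/7.
Take delta = min(1, eps/7). If 0 < |w − 3| < delta then both bounds hold and |w² − 9| ≤ 7|w − 3| < 7·(eps/7) = eps.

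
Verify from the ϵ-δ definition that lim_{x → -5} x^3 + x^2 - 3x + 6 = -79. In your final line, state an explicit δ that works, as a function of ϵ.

Fix ϵ > 0. We want δ > 0 such that 0 < |x + 5| < δ implies |(x^3 + x^2 - 3x + 6) + 79| < ϵ.
(x^3 + x^2 - 3x + 6) + 79 = x^3 + x^2 - 3x + 85 = (x + 5)(x^2 - 4x + 17).
So |(x^3 + x^2 - 3x + 6) + 79| = |x + 5|·|x^2 - 4x + 17|.
Require δ ≤ 1. Then |x + 5| < 1 gives |x| < 6, and by the triangle inequality |x^2 - 4x + 17| ≤ 6^2 + 4·6 + 17 = 77.
Hence |(x^3 + x^2 - 3x + 6) + 79| ≤ 77|x + 5| < ϵ provided |x + 5| < ϵ/77.
Choosing δ = min(1, ϵ/77) ensures both conditions, hence |(x^3 + x^2 - 3x + 6) + 79| < ϵ.

δ = min(1, ϵ/77)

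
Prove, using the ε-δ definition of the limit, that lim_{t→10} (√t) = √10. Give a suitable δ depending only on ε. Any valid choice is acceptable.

δ = min(10, √10·ε)

Let ε > 0. We want δ > 0 such that 0 < |t − 10| < δ implies |√t − √10| < ε.
Multiplying by the conjugate, |√t − √10| = |t − 10|/(√t + √10).
Restrict δ ≤ 10 so that |t − 10| < 10 forces t > 0, and then √t + √10 > √10.
Hence |√t − √10| < |t − 10|/√10, which is < ε once |t − 10| < √10·ε.
Take δ = min(10, √10·ε). If 0 < |t − 10| < δ then t > 0 and |√t − √10| < |t − 10|/√10 < ε.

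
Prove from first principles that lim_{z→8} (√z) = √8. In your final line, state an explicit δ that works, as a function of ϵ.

Let ϵ > 0 be given. We want δ > 0 such that 0 < |z − 8| < δ implies |√z − √8| < ϵ.
Rationalise: √z − √8 = (z − 8)/(√z + √8), so |√z − √8| = |z − 8|/(√z + √8).
Restrict δ ≤ 8 so that |z − 8| < 8 forces z > 0, and then √z + √8 > √8.
Hence |√z − √8| < |z − 8|/√8, which is < ϵ once |z − 8| < √8·ϵ.
Take δ = min(8, √8·ϵ). If 0 < |z − 8| < δ then z > 0 and |√z − √8| < |z − 8|/√8 < ϵ.

δ = min(8, √8·ϵ)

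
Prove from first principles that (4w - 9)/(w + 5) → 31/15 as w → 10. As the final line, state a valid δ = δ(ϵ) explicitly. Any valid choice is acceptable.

Fix ϵ > 0. We want δ > 0 with 0 < |w − 10| < δ ⇒ |(4w - 9)/(w + 5) − (31/15)| < ϵ.
Combining over a common denominator, (4w - 9)/(w + 5) − (31/15) = [(4w - 9)·15 − 31·(w + 5)] / [15·(w + 5)] = 29(w − 10) / (15(w + 5)).
So |(4w - 9)/(w + 5) − (31/15)| = 29|w − 10| / (15·|w + 5|).
Require δ ≤ 15/2, so |w + 5| ≥ |15| − |w − 10| > 15 − 15/2 = 15/2.
Hence |(4w - 9)/(w + 5) − (31/15)| < 29|w − 10|/(15·(15/2)) = (58/225)|w − 10|, which is < ϵ once |w − 10| < (225/58)ϵ.
Take δ = min(15/2, (225/58)ϵ). Then 0 < |w − 10| < δ forces both bounds, so |(4w - 9)/(w + 5) − (31/15)| < ϵ.

δ = min(15/2, (225/58)ϵ)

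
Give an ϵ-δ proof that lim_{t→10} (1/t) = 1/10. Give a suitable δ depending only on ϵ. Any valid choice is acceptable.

δ = min(5, 50ϵ)

Suppose ϵ > 0. We seek δ > 0 such that 0 < |t − 10| < δ implies |1/t − (1/10)| < ϵ.
|1/t − (1/10)| = |10 − t|/(10·|t|) = |t − 10|/(10|t|).
Restrict δ ≤ 5. Then |t − 10| < 5 gives |t| > 5, so 10|t| > 50.
Then |1/t − (1/10)| < |t − 10|/50, which is < ϵ when |t − 10| < 50ϵ.
Take δ = min(5, 50ϵ). Then 0 < |t − 10| < δ gives both |t − 10| < 5 and |t − 10| < 50ϵ, so |1/t − (1/10)| < ϵ.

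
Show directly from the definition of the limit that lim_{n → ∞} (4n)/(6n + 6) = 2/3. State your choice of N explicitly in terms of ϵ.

N = (2/3)/ϵ

Let ϵ > 0. For n ≥ 1, |(4n)/(6n + 6) − (2/3)| = |-24|/(6(6n + 6)) = 24/(6(6n + 6)).
Since 6n + 6 ≥ 6n for n ≥ 1, this is ≤ 24/(6·6n) = (2/3)/n.
So |(4n)/(6n + 6) − (2/3)| < ϵ whenever n > (2/3)/ϵ.
Take N = (2/3)/ϵ. If n > N then |(4n)/(6n + 6) − (2/3)| ≤ (2/3)/n < ϵ.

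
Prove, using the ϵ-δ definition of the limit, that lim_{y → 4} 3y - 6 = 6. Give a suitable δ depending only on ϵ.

Let ϵ > 0 be given. We need δ > 0 so that 0 < |y − 4| < δ implies |(3y - 6) − 6| < ϵ.
|(3y - 6) − 6| = |3y - 12| = 3|y − 4|.
Thus it suffices that |y − 4| < ϵ/3.
Choosing δ = ϵ/3 gives |(3y - 6) − 6| = 3|y − 4| < ϵ whenever |y − 4| < δ.

δ = ϵ/3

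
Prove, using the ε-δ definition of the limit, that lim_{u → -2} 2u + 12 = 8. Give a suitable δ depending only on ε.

δ = ε/2

Fix ε > 0. We need δ > 0 so that 0 < |u + 2| < δ implies |(2u + 12) − 8| < ε.
|(2u + 12) − 8| = |2u + 4| = 2|u + 2|.
So 2|u + 2| < ε exactly when |u + 2| < ε/2.
Choosing δ = ε/2 gives |(2u + 12) − 8| = 2|u + 2| < ε whenever |u + 2| < δ.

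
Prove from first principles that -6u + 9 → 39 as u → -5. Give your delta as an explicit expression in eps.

Let eps > 0. We need delta > 0 so that 0 < |u + 5| < delta implies |(-6u + 9) − 39| < eps.
Since (-6u + 9) − 39 = -6(u + 5), we have |(-6u + 9) − 39| = 6|u + 5|.
Thus it suffices that |u + 5| < eps/6.
Choosing delta = eps/6 gives |(-6u + 9) − 39| = 6|u + 5| < eps whenever |u + 5| < delta.

delta = eps/6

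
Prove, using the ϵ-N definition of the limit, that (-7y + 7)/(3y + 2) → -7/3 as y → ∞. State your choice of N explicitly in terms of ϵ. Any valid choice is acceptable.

Let ϵ > 0. We seek N > 0 such that y > N implies |(-7y + 7)/(3y + 2) + 7/3| < ϵ.
(-7y + 7)/(3y + 2) + 7/3 = (3(-7y + 7) − (-7)(3y + 2)) / (3(3y + 2)) = 35/(3(3y + 2)).
For y > 0 we have 3y + 2 > 3y, so |(-7y + 7)/(3y + 2) + 7/3| = 35/(3(3y + 2)) < 35/(3·3y) = (35/9)/y.
Thus |(-7y + 7)/(3y + 2) + 7/3| < ϵ whenever y > (35/9)/ϵ.
Take N = (35/9)/ϵ. If y > N then |(-7y + 7)/(3y + 2) + 7/3| < (35/9)/y < ϵ.

N = (35/9)/ϵ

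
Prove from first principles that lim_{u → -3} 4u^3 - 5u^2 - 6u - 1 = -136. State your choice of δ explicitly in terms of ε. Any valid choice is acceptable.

δ = min(2, ε/230)

Let ε > 0. We want δ > 0 such that 0 < |u + 3| < δ implies |(4u^3 - 5u^2 - 6u - 1) + 136| < ε.
(4u^3 - 5u^2 - 6u - 1) + 136 = 4u^3 - 5u^2 - 6u + 135 = (u + 3)(4u^2 - 17u + 45).
So |(4u^3 - 5u^2 - 6u - 1) + 136| = |u + 3|·|4u^2 - 17u + 45|.
Require δ ≤ 2. Then |u + 3| < 2 gives |u| < 5, and by the triangle inequality |4u^2 - 17u + 45| ≤ 4·5^2 + 17·5 + 45 = 230.
Hence |(4u^3 - 5u^2 - 6u - 1) + 136| ≤ 230|u + 3| < ε provided |u + 3| < ε/230.
Take δ = min(2, ε/230). Then 0 < |u + 3| < δ gives both |u + 3| < 2 and |u + 3| < ε/230, so |(4u^3 - 5u^2 - 6u - 1) + 136| < ε.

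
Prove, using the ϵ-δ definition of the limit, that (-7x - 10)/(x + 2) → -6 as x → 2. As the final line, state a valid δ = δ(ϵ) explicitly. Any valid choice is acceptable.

δ = min(2, 2ϵ)

Let ϵ > 0. We want δ > 0 with 0 < |x − 2| < δ ⇒ |(-7x - 10)/(x + 2) + 6| < ϵ.
Combining over a common denominator, (-7x - 10)/(x + 2) + 6 = [(-7x - 10)·4 − (-24)·(x + 2)] / [4·(x + 2)] = -4(x − 2) / (4(x + 2)).
So |(-7x - 10)/(x + 2) + 6| = 4|x − 2| / (4·|x + 2|).
Require δ ≤ 2, so |x + 2| ≥ |4| − |x − 2| > 4 − 2 = 2.
Hence |(-7x - 10)/(x + 2) + 6| < 4|x − 2|/(4·2) = (1/2)|x − 2|, which is < ϵ once |x − 2| < 2ϵ.
Take δ = min(2, 2ϵ). Then 0 < |x − 2| < δ forces both bounds, so |(-7x - 10)/(x + 2) + 6| < ϵ.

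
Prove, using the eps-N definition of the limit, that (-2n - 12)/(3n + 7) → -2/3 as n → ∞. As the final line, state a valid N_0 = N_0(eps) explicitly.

N_0 = (22/9)/eps

Fix eps > 0. For n ≥ 1, |(-2n - 12)/(3n + 7) + 2/3| = |-22|/(3(3n + 7)) = 22/(3(3n + 7)).
Since 3n + 7 ≥ 3n for n ≥ 1, this is ≤ 22/(3·3n) = (22/9)/n.
So |(-2n - 12)/(3n + 7) + 2/3| < eps whenever n > (22/9)/eps.
Take N_0 = (22/9)/eps. If n > N_0 then |(-2n - 12)/(3n + 7) + 2/3| ≤ (22/9)/n < eps.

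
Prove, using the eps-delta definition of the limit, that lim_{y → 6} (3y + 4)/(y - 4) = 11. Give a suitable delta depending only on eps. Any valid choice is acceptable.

Let eps > 0. We want delta > 0 with 0 < |y − 6| < delta ⇒ |(3y + 4)/(y - 4) − 11| < eps.
Combining over a common denominator, (3y + 4)/(y - 4) − 11 = [(3y + 4)·2 − 22·(y - 4)] / [2·(y - 4)] = -16(y − 6) / (2(y - 4)).
So |(3y + 4)/(y - 4) − 11| = 16|y − 6| / (2·|y − 4|).
Require delta ≤ 1, so |y − 4| ≥ |2| − |y − 6| > 2 − 1 = 1.
Hence |(3y + 4)/(y - 4) − 11| < 16|y − 6|/(2·1) = 8|y − 6|, which is < eps once |y − 6| < (1/8)eps.
Take delta = min(1, (1/8)eps). Then 0 < |y − 6| < delta forces both bounds, so |(3y + 4)/(y - 4) − 11| < eps.

delta = min(1, (1/8)eps)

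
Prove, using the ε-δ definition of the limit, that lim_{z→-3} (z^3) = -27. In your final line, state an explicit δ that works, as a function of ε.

δ = min(1, ε/37)

Fix ε > 0. We seek δ > 0 with 0 < |z + 3| < δ ⇒ |z^3 + 27| < ε.
Factor: z^3 + 27 = (z + 3)(z^2 - 3z + 9), so |z^3 + 27| = |z + 3|·|z^2 - 3z + 9|.
Impose δ ≤ 1 so that |z| < 4; then |z^2 - 3z + 9| ≤ 37.
Hence |z^3 + 27| ≤ 37|z + 3|, which is < ε once |z + 3| < ε/37.
Take δ = min(1, ε/37). If 0 < |z + 3| < δ then both bounds hold and |z^3 + 27| ≤ 37|z + 3| < 37·(ε/37) = ε.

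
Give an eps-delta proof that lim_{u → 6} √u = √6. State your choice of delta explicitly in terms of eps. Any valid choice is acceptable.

Let eps > 0 be given. We want delta > 0 such that 0 < |u − 6| < delta implies |√u − √6| < eps.
Multiplying by the conjugate, |√u − √6| = |u − 6|/(√u + √6).
Restrict delta ≤ 6 so that |u − 6| < 6 forces u > 0, and then √u + √6 > √6.
Hence |√u − √6| < |u − 6|/√6, which is < eps once |u − 6| < √6·eps.
Take delta = min(6, √6·eps). If 0 < |u − 6| < delta then u > 0 and |√u − √6| < |u − 6|/√6 < eps.

delta = min(6, √6·eps)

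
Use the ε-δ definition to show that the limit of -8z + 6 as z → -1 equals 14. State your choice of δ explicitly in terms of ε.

δ = ε/8

Let ε > 0 be given. We need δ > 0 so that 0 < |z + 1| < δ implies |(-8z + 6) − 14| < ε.
|(-8z + 6) − 14| = |-8z - 8| = 8|z + 1|.
So 8|z + 1| < ε exactly when |z + 1| < ε/8.
Take δ = ε/8. If 0 < |z + 1| < δ then |(-8z + 6) − 14| = 8|z + 1| < 8·(ε/8) = ε.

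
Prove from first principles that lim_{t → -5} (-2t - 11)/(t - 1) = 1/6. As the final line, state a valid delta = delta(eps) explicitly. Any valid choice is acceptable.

Fix eps > 0. We want delta > 0 with 0 < |t + 5| < delta ⇒ |(-2t - 11)/(t - 1) − (1/6)| < eps.
Combining over a common denominator, (-2t - 11)/(t - 1) − (1/6) = [(-2t - 11)·(-6) − (-1)·(t - 1)] / [(-6)·(t - 1)] = 13(t + 5) / ((-6)(t - 1)).
So |(-2t - 11)/(t - 1) − (1/6)| = 13|t + 5| / (6·|t − 1|).
Restrict delta ≤ 3. Then |t + 5| < 3 gives |t − 1| = |(t + 5) + (-6)| ≥ 6 − 3 = 3.
Hence |(-2t - 11)/(t - 1) − (1/6)| < 13|t + 5|/(6·3) = (13/18)|t + 5|, which is < eps once |t + 5| < (18/13)eps.
Take delta = min(3, (18/13)eps). Then 0 < |t + 5| < delta forces both bounds, so |(-2t - 11)/(t - 1) − (1/6)| < eps.

delta = min(3, (18/13)eps)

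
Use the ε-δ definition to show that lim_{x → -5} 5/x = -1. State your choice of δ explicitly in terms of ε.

δ = min(5/2, (5/2)ε)

Let ε > 0 be given. We seek δ > 0 such that 0 < |x + 5| < δ implies |5/x + 1| < ε.
|5/x + 1| = 5·|-5 − x|/(5·|x|) = 5|x + 5|/(5|x|).
Restrict δ ≤ 5/2. Then |x + 5| < 5/2 gives |x| > 5/2, so 5|x| > 25/2.
Then |5/x + 1| < 5|x + 5|/(25/2), which is < ε when |x + 5| < (5/2)ε.
Take δ = min(5/2, (5/2)ε). Then 0 < |x + 5| < δ gives both |x + 5| < 5/2 and |x + 5| < (5/2)ε, so |5/x + 1| < ε.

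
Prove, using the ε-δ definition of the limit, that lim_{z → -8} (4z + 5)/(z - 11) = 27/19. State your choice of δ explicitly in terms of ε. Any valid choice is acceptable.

Suppose ε > 0. We want δ > 0 with 0 < |z + 8| < δ ⇒ |(4z + 5)/(z - 11) − (27/19)| < ε.
Combining over a common denominator, (4z + 5)/(z - 11) − (27/19) = [(4z + 5)·(-19) − (-27)·(z - 11)] / [(-19)·(z - 11)] = -49(z + 8) / ((-19)(z - 11)).
So |(4z + 5)/(z - 11) − (27/19)| = 49|z + 8| / (19·|z − 11|).
Restrict δ ≤ 19/2. Then |z + 8| < 19/2 gives |z − 11| = |(z + 8) + (-19)| ≥ 19 − 19/2 = 19/2.
Hence |(4z + 5)/(z - 11) − (27/19)| < 49|z + 8|/(19·(19/2)) = (98/361)|z + 8|, which is < ε once |z + 8| < (361/98)ε.
Take δ = min(19/2, (361/98)ε). Then 0 < |z + 8| < δ forces both bounds, so |(4z + 5)/(z - 11) − (27/19)| < ε.

δ = min(19/2, (361/98)ε)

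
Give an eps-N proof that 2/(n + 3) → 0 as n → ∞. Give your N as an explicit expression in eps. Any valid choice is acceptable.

Fix eps > 0. For n ≥ 1, |2/(n + 3) − 0| = 2/(n + 3) ≤ 2/n.
We need 2/n < eps, i.e. n > 2/eps.
Take N = 2/eps. If n > N then |2/(n + 3)| ≤ 2/n < eps.

N = 2/eps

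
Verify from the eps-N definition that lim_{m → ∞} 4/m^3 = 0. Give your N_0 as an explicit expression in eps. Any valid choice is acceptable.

Let eps > 0 be given. For m ≥ 1, |4/m^3 − 0| = 4/m^3.
4/m^3 < eps ⇔ m^3 > 4/eps ⇔ m > (4/eps)^{1/3}.
Take N_0 = (4/eps)^{1/3}. Then m > N_0 implies 4/m^3 < eps.

N_0 = (4/eps)^{1/3}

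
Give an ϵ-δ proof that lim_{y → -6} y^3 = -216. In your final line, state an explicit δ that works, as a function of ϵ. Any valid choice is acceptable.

Fix ϵ > 0. We seek δ > 0 with 0 < |y + 6| < δ ⇒ |y^3 + 216| < ϵ.
Factor: y^3 + 216 = (y + 6)(y^2 - 6y + 36), so |y^3 + 216| = |y + 6|·|y^2 - 6y + 36|.
Restrict δ ≤ 1. Then |y + 6| < 1 gives |y| < 7, so by the triangle inequality |y^2 - 6y + 36| ≤ 7^2 + 6·7 + 36 = 127.
Hence |y^3 + 216| ≤ 127|y + 6|, which is < ϵ once |y + 6| < ϵ/127.
Take δ = min(1, ϵ/127). If 0 < |y + 6| < δ then both bounds hold and |y^3 + 216| ≤ 127|y + 6| < 127·(ϵ/127) = ϵ.

δ = min(1, ϵ/127)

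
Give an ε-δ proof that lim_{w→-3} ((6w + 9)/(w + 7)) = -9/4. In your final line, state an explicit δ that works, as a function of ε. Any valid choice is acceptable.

Fix ε > 0. We want δ > 0 with 0 < |w + 3| < δ ⇒ |(6w + 9)/(w + 7) + 9/4| < ε.
Combining over a common denominator, (6w + 9)/(w + 7) + 9/4 = [(6w + 9)·4 − (-9)·(w + 7)] / [4·(w + 7)] = 33(w + 3) / (4(w + 7)).
So |(6w + 9)/(w + 7) + 9/4| = 33|w + 3| / (4·|w + 7|).
Require δ ≤ 2, so |w + 7| ≥ |4| − |w + 3| > 4 − 2 = 2.
Hence |(6w + 9)/(w + 7) + 9/4| < 33|w + 3|/(4·2) = (33/8)|w + 3|, which is < ε once |w + 3| < (8/33)ε.
Take δ = min(2, (8/33)ε). Then 0 < |w + 3| < δ forces both bounds, so |(6w + 9)/(w + 7) + 9/4| < ε.

δ = min(2, (8/33)ε)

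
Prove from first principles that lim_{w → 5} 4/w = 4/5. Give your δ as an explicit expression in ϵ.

δ = min(5/2, (25/8)ϵ)

Let ϵ > 0. We seek δ > 0 such that 0 < |w − 5| < δ implies |4/w − (4/5)| < ϵ.
|4/w − (4/5)| = 4·|5 − w|/(5·|w|) = 4|w − 5|/(5|w|).
Restrict δ ≤ 5/2. Then |w − 5| < 5/2 gives |w| > 5/2, so 5|w| > 25/2.
Then |4/w − (4/5)| < 4|w − 5|/(25/2), which is < ϵ when |w − 5| < (25/8)ϵ.
Take δ = min(5/2, (25/8)ϵ). Then 0 < |w − 5| < δ gives both |w − 5| < 5/2 and |w − 5| < (25/8)ϵ, so |4/w − (4/5)| < ϵ.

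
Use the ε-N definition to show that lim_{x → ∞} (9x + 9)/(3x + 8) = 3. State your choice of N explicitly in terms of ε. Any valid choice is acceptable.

Fix ε > 0. We seek N > 0 such that x > N implies |(9x + 9)/(3x + 8) − 3| < ε.
(9x + 9)/(3x + 8) − 3 = (3(9x + 9) − 9(3x + 8)) / (3(3x + 8)) = -45/(3(3x + 8)).
For x > 0 we have 3x + 8 > 3x, so |(9x + 9)/(3x + 8) − 3| = 45/(3(3x + 8)) < 45/(3·3x) = 5/x.
Thus |(9x + 9)/(3x + 8) − 3| < ε whenever x > 5/ε.
Take N = 5/ε. If x > N then |(9x + 9)/(3x + 8) − 3| < 5/x < ε.

N = 5/ε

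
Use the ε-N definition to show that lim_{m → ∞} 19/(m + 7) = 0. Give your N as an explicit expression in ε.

N = 19/ε

Let ε > 0 be given. For m ≥ 1, |19/(m + 7) − 0| = 19/(m + 7) ≤ 19/m.
We need 19/m < ε, i.e. m > 19/ε.
Take N = 19/ε. If m > N then |19/(m + 7)| ≤ 19/m < ε.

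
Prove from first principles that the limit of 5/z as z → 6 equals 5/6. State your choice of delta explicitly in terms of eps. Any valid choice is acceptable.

Fix eps > 0. We seek delta > 0 such that 0 < |z − 6| < delta implies |5/z − (5/6)| < eps.
|5/z − (5/6)| = 5·|6 − z|/(6·|z|) = 5|z − 6|/(6|z|).
Restrict delta ≤ 3. Then |z − 6| < 3 gives |z| > 3, so 6|z| > 18.
Then |5/z − (5/6)| < 5|z − 6|/18, which is < eps when |z − 6| < (18/5)eps.
Take delta = min(3, (18/5)eps). Then 0 < |z − 6| < delta gives both |z − 6| < 3 and |z − 6| < (18/5)eps, so |5/z − (5/6)| < eps.

delta = min(3, (18/5)eps)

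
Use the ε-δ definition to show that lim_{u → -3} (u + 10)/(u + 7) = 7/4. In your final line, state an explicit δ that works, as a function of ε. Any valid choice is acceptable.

Let ε > 0. We want δ > 0 with 0 < |u + 3| < δ ⇒ |(u + 10)/(u + 7) − (7/4)| < ε.
Combining over a common denominator, (u + 10)/(u + 7) − (7/4) = [(u + 10)·4 − 7·(u + 7)] / [4·(u + 7)] = -3(u + 3) / (4(u + 7)).
So |(u + 10)/(u + 7) − (7/4)| = 3|u + 3| / (4·|u + 7|).
Require δ ≤ 2, so |u + 7| ≥ |4| − |u + 3| > 4 − 2 = 2.
Hence |(u + 10)/(u + 7) − (7/4)| < 3|u + 3|/(4·2) = (3/8)|u + 3|, which is < ε once |u + 3| < (8/3)ε.
Take δ = min(2, (8/3)ε). Then 0 < |u + 3| < δ forces both bounds, so |(u + 10)/(u + 7) − (7/4)| < ε.

δ = min(2, (8/3)ε)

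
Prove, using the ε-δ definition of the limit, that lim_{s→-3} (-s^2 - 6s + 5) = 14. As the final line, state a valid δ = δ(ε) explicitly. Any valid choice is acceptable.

Let ε > 0. We want δ > 0 such that 0 < |s + 3| < δ implies |(-s^2 - 6s + 5) − 14| < ε.
(-s^2 - 6s + 5) − 14 = -s^2 - 6s - 9 = (s + 3)(-s - 3).
So |(-s^2 - 6s + 5) − 14| = |s + 3|·|-s - 3|.
Require δ ≤ 1. Then |s + 3| < 1 gives |s| < 4, and by the triangle inequality |-s - 3| ≤ 4 + 3 = 7.
Hence |(-s^2 - 6s + 5) − 14| ≤ 7|s + 3| < ε provided |s + 3| < ε/7.
Choosing δ = min(1, ε/7) ensures both conditions, hence |(-s^2 - 6s + 5) − 14| < ε.

δ = min(1, ε/7)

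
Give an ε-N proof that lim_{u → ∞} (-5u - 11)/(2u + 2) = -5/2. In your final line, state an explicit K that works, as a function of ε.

K = 3/ε

Let ε > 0. We seek K > 0 such that u > K implies |(-5u - 11)/(2u + 2) + 5/2| < ε.
(-5u - 11)/(2u + 2) + 5/2 = (2(-5u - 11) − (-5)(2u + 2)) / (2(2u + 2)) = -12/(2(2u + 2)).
For u > 0 we have 2u + 2 > 2u, so |(-5u - 11)/(2u + 2) + 5/2| = 12/(2(2u + 2)) < 12/(2·2u) = 3/u.
Thus |(-5u - 11)/(2u + 2) + 5/2| < ε whenever u > 3/ε.
Take K = 3/ε. If u > K then |(-5u - 11)/(2u + 2) + 5/2| < 3/u < ε.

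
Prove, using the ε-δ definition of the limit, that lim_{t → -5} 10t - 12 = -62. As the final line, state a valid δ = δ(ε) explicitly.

δ = ε/10

Suppose ε > 0. We need δ > 0 so that 0 < |t + 5| < δ implies |(10t - 12) + 62| < ε.
|(10t - 12) + 62| = |10t + 50| = 10|t + 5|.
Thus it suffices that |t + 5| < ε/10.
Choosing δ = ε/10 gives |(10t - 12) + 62| = 10|t + 5| < ε whenever |t + 5| < δ.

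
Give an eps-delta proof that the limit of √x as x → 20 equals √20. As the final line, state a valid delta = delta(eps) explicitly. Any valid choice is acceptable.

delta = min(20, √20·eps)

Fix eps > 0. We want delta > 0 such that 0 < |x − 20| < delta implies |√x − √20| < eps.
Rationalise: √x − √20 = (x − 20)/(√x + √20), so |√x − √20| = |x − 20|/(√x + √20).
Restrict delta ≤ 20 so that |x − 20| < 20 forces x > 0, and then √x + √20 > √20.
Hence |√x − √20| < |x − 20|/√20, which is < eps once |x − 20| < √20·eps.
Take delta = min(20, √20·eps). If 0 < |x − 20| < delta then x > 0 and |√x − √20| < |x − 20|/√20 < eps.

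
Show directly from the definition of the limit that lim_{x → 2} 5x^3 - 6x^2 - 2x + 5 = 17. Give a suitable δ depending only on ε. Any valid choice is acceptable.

δ = min(2, ε/102)

Suppose ε > 0. We want δ > 0 such that 0 < |x − 2| < δ implies |(5x^3 - 6x^2 - 2x + 5) − 17| < ε.
(5x^3 - 6x^2 - 2x + 5) − 17 = 5x^3 - 6x^2 - 2x - 12 = (x − 2)(5x^2 + 4x + 6).
So |(5x^3 - 6x^2 - 2x + 5) − 17| = |x − 2|·|5x^2 + 4x + 6|.
Require δ ≤ 2. Then |x − 2| < 2 gives |x| < 4, and by the triangle inequality |5x^2 + 4x + 6| ≤ 5·4^2 + 4·4 + 6 = 102.
Hence |(5x^3 - 6x^2 - 2x + 5) − 17| ≤ 102|x − 2| < ε provided |x − 2| < ε/102.
Choosing δ = min(2, ε/102) ensures both conditions, hence |(5x^3 - 6x^2 - 2x + 5) − 17| < ε.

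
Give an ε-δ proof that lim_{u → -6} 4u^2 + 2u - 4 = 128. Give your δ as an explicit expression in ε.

δ = min(1, ε/50)

Suppose ε > 0. We want δ > 0 such that 0 < |u + 6| < δ implies |(4u^2 + 2u - 4) − 128| < ε.
(4u^2 + 2u - 4) − 128 = 4u^2 + 2u - 132 = (u + 6)(4u - 22).
So |(4u^2 + 2u - 4) − 128| = |u + 6|·|4u - 22|.
Assume first that |u + 6| < 1, so |u| < 7. Then |4u - 22| ≤ 4·7 + 22 = 50.
Hence |(4u^2 + 2u - 4) − 128| ≤ 50|u + 6| < ε provided |u + 6| < ε/50.
Take δ = min(1, ε/50). Then 0 < |u + 6| < δ gives both |u + 6| < 1 and |u + 6| < ε/50, so |(4u^2 + 2u - 4) − 128| < ε.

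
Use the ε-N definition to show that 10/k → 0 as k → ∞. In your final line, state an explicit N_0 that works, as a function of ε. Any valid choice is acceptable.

N_0 = 10/ε

Let ε > 0. For k ≥ 1, |10/k − 0| = 10/(k) ≤ 10/k.
We need 10/k < ε, i.e. k > 10/ε.
Take N_0 = 10/ε. If k > N_0 then |10/k| ≤ 10/k < ε.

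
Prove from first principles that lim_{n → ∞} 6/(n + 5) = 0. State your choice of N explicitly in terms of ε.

Let ε > 0 be given. For n ≥ 1, |6/(n + 5) − 0| = 6/(n + 5) ≤ 6/n.
We need 6/n < ε, i.e. n > 6/ε.
Take N = 6/ε. If n > N then |6/(n + 5)| ≤ 6/n < ε.

N = 6/ε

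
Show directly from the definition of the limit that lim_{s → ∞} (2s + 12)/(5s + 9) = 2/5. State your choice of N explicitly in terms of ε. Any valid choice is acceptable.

N = (42/25)/ε

Let ε > 0. We seek N > 0 such that s > N implies |(2s + 12)/(5s + 9) − (2/5)| < ε.
(2s + 12)/(5s + 9) − (2/5) = (5(2s + 12) − 2(5s + 9)) / (5(5s + 9)) = 42/(5(5s + 9)).
For s > 0 we have 5s + 9 > 5s, so |(2s + 12)/(5s + 9) − (2/5)| = 42/(5(5s + 9)) < 42/(5·5s) = (42/25)/s.
Thus |(2s + 12)/(5s + 9) − (2/5)| < ε whenever s > (42/25)/ε.
Take N = (42/25)/ε. If s > N then |(2s + 12)/(5s + 9) − (2/5)| < (42/25)/s < ε.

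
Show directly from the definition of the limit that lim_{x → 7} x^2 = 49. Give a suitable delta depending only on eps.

delta = min(1, eps/15)

Let eps > 0. We seek delta > 0 with 0 < |x − 7| < delta ⇒ |x^2 − 49| < eps.
Factor: x^2 − 49 = (x − 7)(x + 7), so |x^2 − 49| = |x − 7|·|x + 7|.
Restrict delta ≤ 1. Then |x − 7| < 1 gives |x| < 8, so by the triangle inequality |x + 7| ≤ 8 + 7 = 15.
Hence |x^2 − 49| ≤ 15|x − 7|, which is < eps once |x − 7| < eps/15.
Take delta = min(1, eps/15). If 0 < |x − 7| < delta then both bounds hold and |x^2 − 49| ≤ 15|x − 7| < 15·(eps/15) = eps.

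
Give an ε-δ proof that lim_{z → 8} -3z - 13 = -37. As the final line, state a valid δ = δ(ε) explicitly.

δ = ε/3

Suppose ε > 0. We need δ > 0 so that 0 < |z − 8| < δ implies |(-3z - 13) + 37| < ε.
|(-3z - 13) + 37| = |-3z + 24| = 3|z − 8|.
So 3|z − 8| < ε exactly when |z − 8| < ε/3.
Choosing δ = ε/3 gives |(-3z - 13) + 37| = 3|z − 8| < ε whenever |z − 8| < δ.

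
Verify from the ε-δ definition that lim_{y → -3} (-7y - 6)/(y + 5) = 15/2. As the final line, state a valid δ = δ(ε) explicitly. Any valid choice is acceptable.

Let ε > 0 be given. We want δ > 0 with 0 < |y + 3| < δ ⇒ |(-7y - 6)/(y + 5) − (15/2)| < ε.
Combining over a common denominator, (-7y - 6)/(y + 5) − (15/2) = [(-7y - 6)·2 − 15·(y + 5)] / [2·(y + 5)] = -29(y + 3) / (2(y + 5)).
So |(-7y - 6)/(y + 5) − (15/2)| = 29|y + 3| / (2·|y + 5|).
Require δ ≤ 1, so |y + 5| ≥ |2| − |y + 3| > 2 − 1 = 1.
Hence |(-7y - 6)/(y + 5) − (15/2)| < 29|y + 3|/(2·1) = (29/2)|y + 3|, which is < ε once |y + 3| < (2/29)ε.
Take δ = min(1, (2/29)ε). Then 0 < |y + 3| < δ forces both bounds, so |(-7y - 6)/(y + 5) − (15/2)| < ε.

δ = min(1, (2/29)ε)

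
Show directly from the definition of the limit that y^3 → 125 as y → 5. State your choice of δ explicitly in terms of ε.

Let ε > 0 be given. We seek δ > 0 with 0 < |y − 5| < δ ⇒ |y^3 − 125| < ε.
Factor: y^3 − 125 = (y − 5)(y^2 + 5y + 25), so |y^3 − 125| = |y − 5|·|y^2 + 5y + 25|.
Impose δ ≤ 1 so that |y| < 6; then |y^2 + 5y + 25| ≤ 91.
Hence |y^3 − 125| ≤ 91|y − 5|, which is < ε once |y − 5| < ε/91.
Take δ = min(1, ε/91). If 0 < |y − 5| < δ then both bounds hold and |y^3 − 125| ≤ 91|y − 5| < 91·(ε/91) = ε.

δ = min(1, ε/91)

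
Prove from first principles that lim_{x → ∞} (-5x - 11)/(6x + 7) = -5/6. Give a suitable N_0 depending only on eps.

Fix eps > 0. We seek N_0 > 0 such that x > N_0 implies |(-5x - 11)/(6x + 7) + 5/6| < eps.
(-5x - 11)/(6x + 7) + 5/6 = (6(-5x - 11) − (-5)(6x + 7)) / (6(6x + 7)) = -31/(6(6x + 7)).
For x > 0 we have 6x + 7 > 6x, so |(-5x - 11)/(6x + 7) + 5/6| = 31/(6(6x + 7)) < 31/(6·6x) = (31/36)/x.
Thus |(-5x - 11)/(6x + 7) + 5/6| < eps whenever x > (31/36)/eps.
Take N_0 = (31/36)/eps. If x > N_0 then |(-5x - 11)/(6x + 7) + 5/6| < (31/36)/x < eps.

N_0 = (31/36)/eps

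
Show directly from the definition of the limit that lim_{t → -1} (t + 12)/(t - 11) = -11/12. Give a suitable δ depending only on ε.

Fix ε > 0. We want δ > 0 with 0 < |t + 1| < δ ⇒ |(t + 12)/(t - 11) + 11/12| < ε.
Combining over a common denominator, (t + 12)/(t - 11) + 11/12 = [(t + 12)·(-12) − 11·(t - 11)] / [(-12)·(t - 11)] = -23(t + 1) / ((-12)(t - 11)).
So |(t + 12)/(t - 11) + 11/12| = 23|t + 1| / (12·|t − 11|).
Require δ ≤ 6, so |t − 11| ≥ |-12| − |t + 1| > 12 − 6 = 6.
Hence |(t + 12)/(t - 11) + 11/12| < 23|t + 1|/(12·6) = (23/72)|t + 1|, which is < ε once |t + 1| < (72/23)ε.
Take δ = min(6, (72/23)ε). Then 0 < |t + 1| < δ forces both bounds, so |(t + 12)/(t - 11) + 11/12| < ε.

δ = min(6, (72/23)ε)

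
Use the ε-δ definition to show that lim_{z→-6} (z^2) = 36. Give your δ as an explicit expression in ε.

Let ε > 0. We seek δ > 0 with 0 < |z + 6| < δ ⇒ |z^2 − 36| < ε.
Factor: z^2 − 36 = (z + 6)(z - 6), so |z^2 − 36| = |z + 6|·|z - 6|.
Impose δ ≤ 1 so that |z| < 7; then |z - 6| ≤ 13.
Hence |z^2 − 36| ≤ 13|z + 6|, which is < ε once |z + 6| < ε/13.
Take δ = min(1, ε/13). If 0 < |z + 6| < δ then both bounds hold and |z^2 − 36| ≤ 13|z + 6| < 13·(ε/13) = ε.

δ = min(1, ε/13)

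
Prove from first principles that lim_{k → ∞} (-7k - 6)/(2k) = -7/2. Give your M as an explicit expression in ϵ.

Suppose ϵ > 0. For k ≥ 1, |(-7k - 6)/(2k) + 7/2| = |-12|/(2(2k)) = 12/(2(2k)).
Since 2k ≥ 2k for k ≥ 1, this is ≤ 12/(2·2k) = 3/k.
So |(-7k - 6)/(2k) + 7/2| < ϵ whenever k > 3/ϵ.
Take M = 3/ϵ. If k > M then |(-7k - 6)/(2k) + 7/2| ≤ 3/k < ϵ.

M = 3/ϵ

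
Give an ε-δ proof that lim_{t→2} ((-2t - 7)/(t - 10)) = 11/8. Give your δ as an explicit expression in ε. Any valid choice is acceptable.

Suppose ε > 0. We want δ > 0 with 0 < |t − 2| < δ ⇒ |(-2t - 7)/(t - 10) − (11/8)| < ε.
Combining over a common denominator, (-2t - 7)/(t - 10) − (11/8) = [(-2t - 7)·(-8) − (-11)·(t - 10)] / [(-8)·(t - 10)] = 27(t − 2) / ((-8)(t - 10)).
So |(-2t - 7)/(t - 10) − (11/8)| = 27|t − 2| / (8·|t − 10|).
Require δ ≤ 4, so |t − 10| ≥ |-8| − |t − 2| > 8 − 4 = 4.
Hence |(-2t - 7)/(t - 10) − (11/8)| < 27|t − 2|/(8·4) = (27/32)|t − 2|, which is < ε once |t − 2| < (32/27)ε.
Take δ = min(4, (32/27)ε). Then 0 < |t − 2| < δ forces both bounds, so |(-2t - 7)/(t - 10) − (11/8)| < ε.

δ = min(4, (32/27)ε)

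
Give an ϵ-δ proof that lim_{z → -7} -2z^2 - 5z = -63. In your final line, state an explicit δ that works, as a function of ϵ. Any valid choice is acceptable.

Let ϵ > 0 be given. We want δ > 0 such that 0 < |z + 7| < δ implies |(-2z^2 - 5z) + 63| < ϵ.
(-2z^2 - 5z) + 63 = -2z^2 - 5z + 63 = (z + 7)(-2z + 9).
So |(-2z^2 - 5z) + 63| = |z + 7|·|-2z + 9|.
Require δ ≤ 1. Then |z + 7| < 1 gives |z| < 8, and by the triangle inequality |-2z + 9| ≤ 2·8 + 9 = 25.
Hence |(-2z^2 - 5z) + 63| ≤ 25|z + 7| < ϵ provided |z + 7| < ϵ/25.
Choosing δ = min(1, ϵ/25) ensures both conditions, hence |(-2z^2 - 5z) + 63| < ϵ.

δ = min(1, ϵ/25)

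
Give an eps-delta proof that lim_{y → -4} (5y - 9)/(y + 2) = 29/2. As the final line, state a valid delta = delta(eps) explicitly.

Let eps > 0 be given. We want delta > 0 with 0 < |y + 4| < delta ⇒ |(5y - 9)/(y + 2) − (29/2)| < eps.
Combining over a common denominator, (5y - 9)/(y + 2) − (29/2) = [(5y - 9)·(-2) − (-29)·(y + 2)] / [(-2)·(y + 2)] = 19(y + 4) / ((-2)(y + 2)).
So |(5y - 9)/(y + 2) − (29/2)| = 19|y + 4| / (2·|y + 2|).
Restrict delta ≤ 1. Then |y + 4| < 1 gives |y + 2| = |(y + 4) + (-2)| ≥ 2 − 1 = 1.
Hence |(5y - 9)/(y + 2) − (29/2)| < 19|y + 4|/(2·1) = (19/2)|y + 4|, which is < eps once |y + 4| < (2/19)eps.
Take delta = min(1, (2/19)eps). Then 0 < |y + 4| < delta forces both bounds, so |(5y - 9)/(y + 2) − (29/2)| < eps.

delta = min(1, (2/19)eps)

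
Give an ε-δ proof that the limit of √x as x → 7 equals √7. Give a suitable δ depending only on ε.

δ = min(7, √7·ε)

Fix ε > 0. We want δ > 0 such that 0 < |x − 7| < δ implies |√x − √7| < ε.
Multiplying by the conjugate, |√x − √7| = |x − 7|/(√x + √7).
Restrict δ ≤ 7 so that |x − 7| < 7 forces x > 0, and then √x + √7 > √7.
Hence |√x − √7| < |x − 7|/√7, which is < ε once |x − 7| < √7·ε.
Take δ = min(7, √7·ε). If 0 < |x − 7| < δ then x > 0 and |√x − √7| < |x − 7|/√7 < ε.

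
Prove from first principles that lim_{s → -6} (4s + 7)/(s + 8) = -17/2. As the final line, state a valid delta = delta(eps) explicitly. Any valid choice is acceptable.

Let eps > 0. We want delta > 0 with 0 < |s + 6| < delta ⇒ |(4s + 7)/(s + 8) + 17/2| < eps.
Combining over a common denominator, (4s + 7)/(s + 8) + 17/2 = [(4s + 7)·2 − (-17)·(s + 8)] / [2·(s + 8)] = 25(s + 6) / (2(s + 8)).
So |(4s + 7)/(s + 8) + 17/2| = 25|s + 6| / (2·|s + 8|).
Require delta ≤ 1, so |s + 8| ≥ |2| − |s + 6| > 2 − 1 = 1.
Hence |(4s + 7)/(s + 8) + 17/2| < 25|s + 6|/(2·1) = (25/2)|s + 6|, which is < eps once |s + 6| < (2/25)eps.
Take delta = min(1, (2/25)eps). Then 0 < |s + 6| < delta forces both bounds, so |(4s + 7)/(s + 8) + 17/2| < eps.

delta = min(1, (2/25)eps)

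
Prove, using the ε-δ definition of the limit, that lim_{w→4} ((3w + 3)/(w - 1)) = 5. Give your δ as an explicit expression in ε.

Suppose ε > 0. We want δ > 0 with 0 < |w − 4| < δ ⇒ |(3w + 3)/(w - 1) − 5| < ε.
Combining over a common denominator, (3w + 3)/(w - 1) − 5 = [(3w + 3)·3 − 15·(w - 1)] / [3·(w - 1)] = -6(w − 4) / (3(w - 1)).
So |(3w + 3)/(w - 1) − 5| = 6|w − 4| / (3·|w − 1|).
Restrict δ ≤ 3/2. Then |w − 4| < 3/2 gives |w − 1| = |(w − 4) + 3| ≥ 3 − 3/2 = 3/2.
Hence |(3w + 3)/(w - 1) − 5| < 6|w − 4|/(3·(3/2)) = (4/3)|w − 4|, which is < ε once |w − 4| < (3/4)ε.
Take δ = min(3/2, (3/4)ε). Then 0 < |w − 4| < δ forces both bounds, so |(3w + 3)/(w - 1) − 5| < ε.

δ = min(3/2, (3/4)ε)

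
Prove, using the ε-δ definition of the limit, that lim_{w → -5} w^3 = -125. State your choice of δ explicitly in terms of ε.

δ = min(1, ε/91)

Let ε > 0. We seek δ > 0 with 0 < |w + 5| < δ ⇒ |w^3 + 125| < ε.
Factor: w^3 + 125 = (w + 5)(w^2 - 5w + 25), so |w^3 + 125| = |w + 5|·|w^2 - 5w + 25|.
Restrict δ ≤ 1. Then |w + 5| < 1 gives |w| < 6, so by the triangle inequality |w^2 - 5w + 25| ≤ 6^2 + 5·6 + 25 = 91.
Hence |w^3 + 125| ≤ 91|w + 5|, which is < ε once |w + 5| < ε/91.
Take δ = min(1, ε/91). If 0 < |w + 5| < δ then both bounds hold and |w^3 + 125| ≤ 91|w + 5| < 91·(ε/91) = ε.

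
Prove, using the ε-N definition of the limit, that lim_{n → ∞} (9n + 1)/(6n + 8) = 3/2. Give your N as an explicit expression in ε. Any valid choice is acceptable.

Suppose ε > 0. For n ≥ 1, |(9n + 1)/(6n + 8) − (3/2)| = |-66|/(6(6n + 8)) = 66/(6(6n + 8)).
Since 6n + 8 ≥ 6n for n ≥ 1, this is ≤ 66/(6·6n) = (11/6)/n.
So |(9n + 1)/(6n + 8) − (3/2)| < ε whenever n > (11/6)/ε.
Take N = (11/6)/ε. If n > N then |(9n + 1)/(6n + 8) − (3/2)| ≤ (11/6)/n < ε.

N = (11/6)/ε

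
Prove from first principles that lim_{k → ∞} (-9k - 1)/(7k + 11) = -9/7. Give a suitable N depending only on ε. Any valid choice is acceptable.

N = (92/49)/ε

Let ε > 0. For k ≥ 1, |(-9k - 1)/(7k + 11) + 9/7| = |92|/(7(7k + 11)) = 92/(7(7k + 11)).
Since 7k + 11 ≥ 7k for k ≥ 1, this is ≤ 92/(7·7k) = (92/49)/k.
So |(-9k - 1)/(7k + 11) + 9/7| < ε whenever k > (92/49)/ε.
Take N = (92/49)/ε. If k > N then |(-9k - 1)/(7k + 11) + 9/7| ≤ (92/49)/k < ε.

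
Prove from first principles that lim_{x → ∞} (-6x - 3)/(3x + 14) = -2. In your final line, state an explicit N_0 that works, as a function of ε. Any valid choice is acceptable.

Fix ε > 0. We seek N_0 > 0 such that x > N_0 implies |(-6x - 3)/(3x + 14) + 2| < ε.
(-6x - 3)/(3x + 14) + 2 = (3(-6x - 3) − (-6)(3x + 14)) / (3(3x + 14)) = 75/(3(3x + 14)).
For x > 0 we have 3x + 14 > 3x, so |(-6x - 3)/(3x + 14) + 2| = 75/(3(3x + 14)) < 75/(3·3x) = (25/3)/x.
Thus |(-6x - 3)/(3x + 14) + 2| < ε whenever x > (25/3)/ε.
Take N_0 = (25/3)/ε. If x > N_0 then |(-6x - 3)/(3x + 14) + 2| < (25/3)/x < ε.

N_0 = (25/3)/ε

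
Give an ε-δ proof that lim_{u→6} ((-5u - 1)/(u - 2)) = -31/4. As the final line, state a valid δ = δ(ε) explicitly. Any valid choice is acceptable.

δ = min(2, (8/11)ε)

Let ε > 0. We want δ > 0 with 0 < |u − 6| < δ ⇒ |(-5u - 1)/(u - 2) + 31/4| < ε.
Combining over a common denominator, (-5u - 1)/(u - 2) + 31/4 = [(-5u - 1)·4 − (-31)·(u - 2)] / [4·(u - 2)] = 11(u − 6) / (4(u - 2)).
So |(-5u - 1)/(u - 2) + 31/4| = 11|u − 6| / (4·|u − 2|).
Restrict δ ≤ 2. Then |u − 6| < 2 gives |u − 2| = |(u − 6) + 4| ≥ 4 − 2 = 2.
Hence |(-5u - 1)/(u - 2) + 31/4| < 11|u − 6|/(4·2) = (11/8)|u − 6|, which is < ε once |u − 6| < (8/11)ε.
Take δ = min(2, (8/11)ε). Then 0 < |u − 6| < δ forces both bounds, so |(-5u - 1)/(u - 2) + 31/4| < ε.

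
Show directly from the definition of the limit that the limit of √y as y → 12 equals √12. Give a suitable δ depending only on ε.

δ = min(12, √12·ε)

Let ε > 0 be given. We want δ > 0 such that 0 < |y − 12| < δ implies |√y − √12| < ε.
Multiplying by the conjugate, |√y − √12| = |y − 12|/(√y + √12).
Restrict δ ≤ 12 so that |y − 12| < 12 forces y > 0, and then √y + √12 > √12.
Hence |√y − √12| < |y − 12|/√12, which is < ε once |y − 12| < √12·ε.
Take δ = min(12, √12·ε). If 0 < |y − 12| < δ then y > 0 and |√y − √12| < |y − 12|/√12 < ε.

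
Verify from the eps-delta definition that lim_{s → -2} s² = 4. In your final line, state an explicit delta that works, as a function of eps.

Let eps > 0. We seek delta > 0 with 0 < |s + 2| < delta ⇒ |s² − 4| < eps.
Factor: s² − 4 = (s + 2)(s - 2), so |s² − 4| = |s + 2|·|s - 2|.
Impose delta ≤ 2 so that |s| < 4; then |s - 2| ≤ 6.
Hence |s² − 4| ≤ 6|s + 2|, which is < eps once |s + 2| < eps/6.
Take delta = min(2, eps/6). If 0 < |s + 2| < delta then both bounds hold and |s² − 4| ≤ 6|s + 2| < 6·(eps/6) = eps.

delta = min(2, eps/6)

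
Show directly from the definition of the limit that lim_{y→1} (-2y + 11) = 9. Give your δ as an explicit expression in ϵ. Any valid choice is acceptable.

Let ϵ > 0. We need δ > 0 so that 0 < |y − 1| < δ implies |(-2y + 11) − 9| < ϵ.
|(-2y + 11) − 9| = |-2y + 2| = 2|y − 1|.
So 2|y − 1| < ϵ exactly when |y − 1| < ϵ/2.
Choosing δ = ϵ/2 gives |(-2y + 11) − 9| = 2|y − 1| < ϵ whenever |y − 1| < δ.

δ = ϵ/2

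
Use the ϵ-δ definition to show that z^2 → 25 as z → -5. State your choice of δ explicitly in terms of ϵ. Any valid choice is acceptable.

Suppose ϵ > 0. We seek δ > 0 with 0 < |z + 5| < δ ⇒ |z^2 − 25| < ϵ.
Factor: z^2 − 25 = (z + 5)(z - 5), so |z^2 − 25| = |z + 5|·|z - 5|.
Restrict δ ≤ 1. Then |z + 5| < 1 gives |z| < 6, so by the triangle inequality |z - 5| ≤ 6 + 5 = 11.
Hence |z^2 − 25| ≤ 11|z + 5|, which is < ϵ once |z + 5| < ϵ/11.
Take δ = min(1, ϵ/11). If 0 < |z + 5| < δ then both bounds hold and |z^2 − 25| ≤ 11|z + 5| < 11·(ϵ/11) = ϵ.

δ = min(1, ϵ/11)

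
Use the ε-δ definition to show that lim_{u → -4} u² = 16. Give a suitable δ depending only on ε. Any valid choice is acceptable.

δ = min(1, ε/9)

Fix ε > 0. We seek δ > 0 with 0 < |u + 4| < δ ⇒ |u² − 16| < ε.
Factor: u² − 16 = (u + 4)(u - 4), so |u² − 16| = |u + 4|·|u - 4|.
Impose δ ≤ 1 so that |u| < 5; then |u - 4| ≤ 9.
Hence |u² − 16| ≤ 9|u + 4|, which is < ε once |u + 4| < ε/9.
Take δ = min(1, ε/9). If 0 < |u + 4| < δ then both bounds hold and |u² − 16| ≤ 9|u + 4| < 9·(ε/9) = ε.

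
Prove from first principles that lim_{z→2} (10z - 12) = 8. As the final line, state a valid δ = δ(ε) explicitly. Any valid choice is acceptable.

δ = ε/10

Let ε > 0 be given. We need δ > 0 so that 0 < |z − 2| < δ implies |(10z - 12) − 8| < ε.
Since (10z - 12) − 8 = 10(z − 2), we have |(10z - 12) − 8| = 10|z − 2|.
Thus it suffices that |z − 2| < ε/10.
Choosing δ = ε/10 gives |(10z - 12) − 8| = 10|z − 2| < ε whenever |z − 2| < δ.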